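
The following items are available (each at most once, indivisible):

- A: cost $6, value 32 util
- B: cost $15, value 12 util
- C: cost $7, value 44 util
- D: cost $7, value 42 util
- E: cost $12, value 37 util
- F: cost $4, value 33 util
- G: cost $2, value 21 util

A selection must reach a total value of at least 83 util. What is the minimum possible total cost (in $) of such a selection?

Subsets with value ≥ 83, sorted by total cost:
- A+F+G: cost 12, value 86
- C+F+G: cost 13, value 98
- D+F+G: cost 13, value 96
- C+D: cost 14, value 86
Minimum cost: 12 $.

12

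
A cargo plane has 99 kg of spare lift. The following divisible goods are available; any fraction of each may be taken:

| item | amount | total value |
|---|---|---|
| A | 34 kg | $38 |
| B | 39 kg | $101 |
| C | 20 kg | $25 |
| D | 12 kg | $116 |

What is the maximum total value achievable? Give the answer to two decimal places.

Take in order of value per unit:
- D (116/12 per unit): all 12 → value 116, running total 116.00
- B (101/39 per unit): all 39 → value 101, running total 217.00
- C (25/20 per unit): all 20 → value 25, running total 242.00
- A (38/34 per unit): 28 of 34 → value 28×38/34 = 31.2941, running total 273.29
Total 273.29.

273.29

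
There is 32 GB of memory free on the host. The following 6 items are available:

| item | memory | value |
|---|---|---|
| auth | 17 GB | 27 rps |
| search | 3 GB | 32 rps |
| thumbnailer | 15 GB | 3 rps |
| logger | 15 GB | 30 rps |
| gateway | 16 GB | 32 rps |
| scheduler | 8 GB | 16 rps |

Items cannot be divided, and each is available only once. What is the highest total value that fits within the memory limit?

80 rps

Check high-value combinations within 32 GB:
- search+gateway+scheduler: memory 3+16+8=27, value 32+32+16=80
- search+logger+scheduler: memory 3+15+8=26, value 32+30+16=78
- auth+search+scheduler: memory 17+3+8=28, value 27+32+16=75
Best: 80 rps.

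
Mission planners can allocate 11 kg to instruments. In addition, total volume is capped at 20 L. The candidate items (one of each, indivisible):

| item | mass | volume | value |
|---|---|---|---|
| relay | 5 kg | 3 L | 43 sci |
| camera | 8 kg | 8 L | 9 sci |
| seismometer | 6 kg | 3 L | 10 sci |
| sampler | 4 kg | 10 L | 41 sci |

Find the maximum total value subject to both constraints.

84 sci

Feasible sets respecting both limits:
- relay+sampler: mass 9, volume 13, value 84
- relay+seismometer: mass 11, volume 6, value 53
- seismometer+sampler: mass 10, volume 13, value 51
- relay: mass 5, volume 3, value 43
Best: 84 sci.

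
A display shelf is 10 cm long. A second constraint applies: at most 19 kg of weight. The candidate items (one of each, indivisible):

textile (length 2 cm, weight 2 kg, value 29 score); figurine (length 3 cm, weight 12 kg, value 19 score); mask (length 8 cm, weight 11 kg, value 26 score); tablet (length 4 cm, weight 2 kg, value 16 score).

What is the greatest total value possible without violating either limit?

64 score

Feasible sets respecting both limits:
- textile+figurine+tablet: length 9, weight 16, value 64
- textile+mask: length 10, weight 13, value 55
- textile+figurine: length 5, weight 14, value 48
Best: 64 score.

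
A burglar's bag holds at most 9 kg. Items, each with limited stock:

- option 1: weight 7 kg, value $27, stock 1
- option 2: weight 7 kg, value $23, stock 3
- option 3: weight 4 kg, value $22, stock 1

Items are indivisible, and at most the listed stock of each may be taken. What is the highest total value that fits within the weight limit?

Top feasible selections:
- 1×option 1: weight 7, value 27
- 1×option 2: weight 7, value 23
- 1×option 3: weight 4, value 22
Best: $27.

$27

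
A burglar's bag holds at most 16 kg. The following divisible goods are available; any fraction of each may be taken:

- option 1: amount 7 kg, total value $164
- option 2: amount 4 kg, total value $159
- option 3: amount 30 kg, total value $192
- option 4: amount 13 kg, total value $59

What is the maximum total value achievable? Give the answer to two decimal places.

355.00

Take in order of value per unit:
- option 2 (159/4 per unit): all 4 → value 159, running total 159.00
- option 1 (164/7 per unit): all 7 → value 164, running total 323.00
- option 3 (192/30 per unit): 5 of 30 → value 5×192/30 = 32.0000, running total 355.00
Total 355.00.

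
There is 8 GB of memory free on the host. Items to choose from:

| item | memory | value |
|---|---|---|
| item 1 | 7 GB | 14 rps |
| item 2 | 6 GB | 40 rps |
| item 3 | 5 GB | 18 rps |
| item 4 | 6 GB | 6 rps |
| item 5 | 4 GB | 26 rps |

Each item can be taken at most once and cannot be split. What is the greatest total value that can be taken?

Check high-value combinations within 8 GB:
- item 2: memory 6, value 40
- item 5: memory 4, value 26
- item 3: memory 5, value 18
Best: 40 rps.

40 rps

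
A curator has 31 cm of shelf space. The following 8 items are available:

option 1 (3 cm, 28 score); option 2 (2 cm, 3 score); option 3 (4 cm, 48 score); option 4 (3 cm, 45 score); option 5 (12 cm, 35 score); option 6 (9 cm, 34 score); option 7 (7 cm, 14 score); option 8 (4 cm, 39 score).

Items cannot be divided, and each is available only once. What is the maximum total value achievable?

This is a 0/1 knapsack; check combinations near the capacity.
- option 1+option 3+option 4+option 6+option 7+option 8: length 3+4+3+9+7+4=30, value 28+48+45+34+14+39=208
- option 1+option 2+option 3+option 4+option 5+option 8: length 3+2+4+3+12+4=28, value 28+3+48+45+35+39=198
- option 1+option 2+option 3+option 4+option 6+option 8: length 3+2+4+3+9+4=25, value 28+3+48+45+34+39=197
- option 1+option 3+option 4+option 5+option 8: length 3+4+3+12+4=26, value 28+48+45+35+39=195
Best: 208 score.

208 score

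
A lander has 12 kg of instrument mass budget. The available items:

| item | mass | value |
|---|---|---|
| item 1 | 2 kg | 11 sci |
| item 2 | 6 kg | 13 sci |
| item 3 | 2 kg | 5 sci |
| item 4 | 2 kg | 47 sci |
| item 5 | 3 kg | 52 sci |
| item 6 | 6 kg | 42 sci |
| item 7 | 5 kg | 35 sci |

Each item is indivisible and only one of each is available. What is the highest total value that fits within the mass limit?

145 sci

Check high-value combinations within 12 kg:
- item 1+item 4+item 5+item 7: mass 2+2+3+5=12, value 11+47+52+35=145
- item 4+item 5+item 6: mass 2+3+6=11, value 47+52+42=141
- item 3+item 4+item 5+item 7: mass 2+2+3+5=12, value 5+47+52+35=139
- item 4+item 5+item 7: mass 2+3+5=10, value 47+52+35=134
- item 1+item 3+item 4+item 5: mass 2+2+2+3=9, value 11+5+47+52=115
Best: 145 sci.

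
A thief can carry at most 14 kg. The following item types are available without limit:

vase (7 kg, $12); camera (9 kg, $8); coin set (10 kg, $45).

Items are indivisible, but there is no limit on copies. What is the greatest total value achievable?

$45

Best value-per-unit is coin set at 45/10, and filling with it alone uses weight 1×10=10. No mix of the others beats 1×45 = 45.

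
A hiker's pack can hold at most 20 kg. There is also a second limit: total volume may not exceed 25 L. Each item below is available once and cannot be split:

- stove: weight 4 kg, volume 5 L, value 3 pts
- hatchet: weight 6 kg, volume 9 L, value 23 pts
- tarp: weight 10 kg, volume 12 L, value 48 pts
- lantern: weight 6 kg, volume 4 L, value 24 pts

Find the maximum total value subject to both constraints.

Feasible sets respecting both limits:
- stove+tarp+lantern: weight 20, volume 21, value 75
- tarp+lantern: weight 16, volume 16, value 72
- hatchet+tarp: weight 16, volume 21, value 71
Best: 75 pts.

75 pts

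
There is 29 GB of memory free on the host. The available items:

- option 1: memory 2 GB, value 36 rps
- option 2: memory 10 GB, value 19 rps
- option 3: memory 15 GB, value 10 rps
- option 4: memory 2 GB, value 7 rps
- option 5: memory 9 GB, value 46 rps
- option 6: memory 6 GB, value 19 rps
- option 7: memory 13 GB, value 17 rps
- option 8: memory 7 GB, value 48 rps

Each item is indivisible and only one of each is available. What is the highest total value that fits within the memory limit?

156 rps

This is a 0/1 knapsack; check combinations near the capacity.
- option 1+option 4+option 5+option 6+option 8: memory 2+2+9+6+7=26, value 36+7+46+19+48=156
- option 1+option 5+option 6+option 8: memory 2+9+6+7=24, value 36+46+19+48=149
- option 1+option 2+option 5+option 8: memory 2+10+9+7=28, value 36+19+46+48=149
- option 1+option 4+option 5+option 8: memory 2+2+9+7=20, value 36+7+46+48=137
- option 1+option 5+option 8: memory 2+9+7=18, value 36+46+48=130
Best: 156 rps.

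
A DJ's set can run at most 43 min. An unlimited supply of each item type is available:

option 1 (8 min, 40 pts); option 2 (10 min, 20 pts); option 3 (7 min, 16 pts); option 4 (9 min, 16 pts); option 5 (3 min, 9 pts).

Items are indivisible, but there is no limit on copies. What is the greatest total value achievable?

Best value-per-unit is option 1 at 40/8; filling with it alone gives 5×40 = 200.
Optimal mix: 5×option 1 + 1×option 5 → duration 43, value 209.

209 pts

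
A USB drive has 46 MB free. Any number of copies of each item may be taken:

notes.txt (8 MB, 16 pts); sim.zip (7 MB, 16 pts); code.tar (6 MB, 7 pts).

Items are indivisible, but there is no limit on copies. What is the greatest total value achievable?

96 pts

Best value-per-unit is sim.zip at 16/7; filling with it alone gives 6×16 = 96.
Optimal mix: 4×notes.txt + 2×sim.zip → size 46, value 96.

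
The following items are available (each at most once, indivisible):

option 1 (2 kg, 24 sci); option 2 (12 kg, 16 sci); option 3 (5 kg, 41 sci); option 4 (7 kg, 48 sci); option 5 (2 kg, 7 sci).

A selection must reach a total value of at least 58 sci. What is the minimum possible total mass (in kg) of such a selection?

Subsets with value ≥ 58, sorted by total mass:
- option 1+option 3: mass 7, value 65
- option 1+option 4: mass 9, value 72
Minimum mass: 7 kg.

7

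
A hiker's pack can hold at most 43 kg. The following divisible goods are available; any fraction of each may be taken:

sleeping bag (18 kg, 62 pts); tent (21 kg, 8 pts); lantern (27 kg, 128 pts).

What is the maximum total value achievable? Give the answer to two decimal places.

183.11

Take in order of value per unit:
- lantern (128/27 per unit): all 27 → value 128, running total 128.00
- sleeping bag (62/18 per unit): 16 of 18 → value 16×62/18 = 55.1111, running total 183.11
Total 183.11.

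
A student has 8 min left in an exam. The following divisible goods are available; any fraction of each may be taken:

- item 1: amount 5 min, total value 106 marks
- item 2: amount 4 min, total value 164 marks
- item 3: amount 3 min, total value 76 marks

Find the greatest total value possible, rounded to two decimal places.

Take in order of value per unit:
- item 2 (164/4 per unit): all 4 → value 164, running total 164.00
- item 3 (76/3 per unit): all 3 → value 76, running total 240.00
- item 1 (106/5 per unit): 1 of 5 → value 1×106/5 = 21.2000, running total 261.20
Total 261.20.

261.20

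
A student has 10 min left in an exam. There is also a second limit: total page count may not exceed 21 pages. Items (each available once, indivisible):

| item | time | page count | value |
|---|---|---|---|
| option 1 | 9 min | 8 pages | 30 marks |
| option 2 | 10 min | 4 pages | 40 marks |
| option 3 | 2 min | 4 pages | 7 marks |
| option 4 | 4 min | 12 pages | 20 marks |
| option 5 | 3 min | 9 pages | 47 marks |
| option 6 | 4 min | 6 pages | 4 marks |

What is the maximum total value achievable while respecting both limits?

Feasible sets respecting both limits:
- option 4+option 5: time 7, page count 21, value 67
- option 3+option 5+option 6: time 9, page count 19, value 58
- option 3+option 5: time 5, page count 13, value 54
- option 5+option 6: time 7, page count 15, value 51
Best: 67 marks.

67 marks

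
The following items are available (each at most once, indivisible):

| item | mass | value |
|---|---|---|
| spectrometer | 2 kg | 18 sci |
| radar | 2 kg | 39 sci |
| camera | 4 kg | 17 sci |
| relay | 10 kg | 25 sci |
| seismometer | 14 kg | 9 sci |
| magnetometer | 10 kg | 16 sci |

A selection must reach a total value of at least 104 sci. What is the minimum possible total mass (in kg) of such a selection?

28

Subsets with value ≥ 104, sorted by total mass:
- spectrometer+radar+camera+relay+magnetometer: mass 28, value 115
- spectrometer+radar+camera+relay+seismometer: mass 32, value 108
Minimum mass: 28 kg.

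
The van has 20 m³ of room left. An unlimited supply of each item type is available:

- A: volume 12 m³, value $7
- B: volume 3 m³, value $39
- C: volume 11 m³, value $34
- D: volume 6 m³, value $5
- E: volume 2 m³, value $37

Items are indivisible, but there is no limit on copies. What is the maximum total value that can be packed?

Best value-per-unit is E at 37/2, and filling with it alone uses volume 10×2=20. No mix of the others beats 10×37 = 370.

$370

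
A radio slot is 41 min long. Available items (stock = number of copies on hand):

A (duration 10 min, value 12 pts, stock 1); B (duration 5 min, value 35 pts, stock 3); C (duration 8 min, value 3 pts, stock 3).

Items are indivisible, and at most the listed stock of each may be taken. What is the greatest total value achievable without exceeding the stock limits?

123 pts

Best selections within duration 41 and stock limits:
- 1×A + 3×B + 2×C: duration 41, value 123
- 1×A + 3×B + 1×C: duration 33, value 120
Best: 123 pts.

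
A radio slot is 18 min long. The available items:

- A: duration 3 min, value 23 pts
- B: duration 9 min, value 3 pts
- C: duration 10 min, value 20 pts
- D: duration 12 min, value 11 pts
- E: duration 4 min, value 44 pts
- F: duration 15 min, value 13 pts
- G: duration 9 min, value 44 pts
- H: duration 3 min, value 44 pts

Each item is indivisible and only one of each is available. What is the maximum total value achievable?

132 pts

Check high-value combinations within 18 min:
- E+G+H: duration 4+9+3=16, value 44+44+44=132
- A+E+H: duration 3+4+3=10, value 23+44+44=111
- A+G+H: duration 3+9+3=15, value 23+44+44=111
- A+E+G: duration 3+4+9=16, value 23+44+44=111
Best: 132 pts.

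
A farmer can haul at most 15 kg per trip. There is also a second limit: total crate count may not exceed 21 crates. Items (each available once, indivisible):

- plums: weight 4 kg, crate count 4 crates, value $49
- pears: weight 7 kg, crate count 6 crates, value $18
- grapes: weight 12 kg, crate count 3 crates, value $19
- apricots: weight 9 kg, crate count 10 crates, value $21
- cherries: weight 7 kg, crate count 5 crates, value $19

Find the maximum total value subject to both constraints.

Feasible sets respecting both limits:
- plums+apricots: weight 13, crate count 14, value 70
- plums+cherries: weight 11, crate count 9, value 68
- plums+pears: weight 11, crate count 10, value 67
Best: $70.

$70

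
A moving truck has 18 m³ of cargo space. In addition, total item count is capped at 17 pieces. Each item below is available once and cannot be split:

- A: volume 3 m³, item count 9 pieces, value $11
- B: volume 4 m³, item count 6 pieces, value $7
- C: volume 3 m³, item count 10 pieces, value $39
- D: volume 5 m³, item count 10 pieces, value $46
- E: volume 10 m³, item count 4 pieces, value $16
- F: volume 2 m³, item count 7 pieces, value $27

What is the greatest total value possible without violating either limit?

$73

Feasible sets respecting both limits:
- D+F: volume 7, item count 17, value 73
- C+F: volume 5, item count 17, value 66
- D+E: volume 15, item count 14, value 62
- C+E: volume 13, item count 14, value 55
Best: $73.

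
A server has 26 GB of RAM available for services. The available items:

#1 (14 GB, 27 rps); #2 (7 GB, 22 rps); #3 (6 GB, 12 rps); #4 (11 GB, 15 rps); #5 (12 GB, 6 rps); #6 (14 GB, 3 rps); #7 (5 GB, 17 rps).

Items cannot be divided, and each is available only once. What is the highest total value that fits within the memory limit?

66 rps

Check high-value combinations within 26 GB:
- #1+#2+#7: memory 14+7+5=26, value 27+22+17=66
- #1+#3+#7: memory 14+6+5=25, value 27+12+17=56
- #2+#4+#7: memory 7+11+5=23, value 22+15+17=54
- #2+#3+#7: memory 7+6+5=18, value 22+12+17=51
Best: 66 rps.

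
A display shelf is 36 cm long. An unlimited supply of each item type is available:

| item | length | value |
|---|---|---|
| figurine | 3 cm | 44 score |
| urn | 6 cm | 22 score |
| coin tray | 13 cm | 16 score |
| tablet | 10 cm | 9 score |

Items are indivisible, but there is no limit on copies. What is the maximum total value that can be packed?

Best value-per-unit is figurine at 44/3, and filling with it alone uses length 12×3=36. No mix of the others beats 12×44 = 528.

528 score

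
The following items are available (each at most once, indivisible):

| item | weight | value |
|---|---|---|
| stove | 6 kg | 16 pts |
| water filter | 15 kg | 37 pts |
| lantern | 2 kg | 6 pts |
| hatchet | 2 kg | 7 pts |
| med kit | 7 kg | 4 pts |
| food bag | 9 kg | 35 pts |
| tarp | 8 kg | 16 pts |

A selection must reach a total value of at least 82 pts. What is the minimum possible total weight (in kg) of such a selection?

28

Subsets with value ≥ 82, sorted by total weight:
- water filter+lantern+hatchet+food bag: weight 28, value 85
- stove+water filter+food bag: weight 30, value 88
- stove+water filter+hatchet+food bag: weight 32, value 95
- stove+water filter+lantern+food bag: weight 32, value 94
Minimum weight: 28 kg.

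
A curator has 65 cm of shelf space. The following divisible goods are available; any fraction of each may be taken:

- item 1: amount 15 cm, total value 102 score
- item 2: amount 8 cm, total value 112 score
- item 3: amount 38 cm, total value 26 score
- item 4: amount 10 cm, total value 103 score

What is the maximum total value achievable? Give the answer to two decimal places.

Take in order of value per unit:
- item 2 (112/8 per unit): all 8 → value 112, running total 112.00
- item 4 (103/10 per unit): all 10 → value 103, running total 215.00
- item 1 (102/15 per unit): all 15 → value 102, running total 317.00
- item 3 (26/38 per unit): 32 of 38 → value 32×26/38 = 21.8947, running total 338.89
Total 338.89.

338.89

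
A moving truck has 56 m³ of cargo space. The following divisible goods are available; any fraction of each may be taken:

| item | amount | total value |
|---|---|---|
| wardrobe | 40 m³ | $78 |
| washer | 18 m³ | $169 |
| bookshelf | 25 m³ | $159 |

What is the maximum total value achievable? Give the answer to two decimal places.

353.35

Take in order of value per unit:
- washer (169/18 per unit): all 18 → value 169, running total 169.00
- bookshelf (159/25 per unit): all 25 → value 159, running total 328.00
- wardrobe (78/40 per unit): 13 of 40 → value 13×78/40 = 25.3500, running total 353.35
Total 353.35.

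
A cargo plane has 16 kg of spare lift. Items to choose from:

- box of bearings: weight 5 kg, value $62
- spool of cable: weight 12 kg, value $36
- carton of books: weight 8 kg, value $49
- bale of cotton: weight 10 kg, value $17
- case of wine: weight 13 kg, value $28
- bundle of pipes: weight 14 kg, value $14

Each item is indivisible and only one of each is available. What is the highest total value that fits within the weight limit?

This is a 0/1 knapsack; check combinations near the capacity.
- box of bearings+carton of books: weight 5+8=13, value 62+49=111
- box of bearings+bale of cotton: weight 5+10=15, value 62+17=79
- box of bearings: weight 5, value 62
Best: $111.

$111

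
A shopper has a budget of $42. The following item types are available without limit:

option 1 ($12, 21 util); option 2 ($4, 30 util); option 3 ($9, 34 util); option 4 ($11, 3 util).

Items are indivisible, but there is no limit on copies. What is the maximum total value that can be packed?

Best value-per-unit is option 2 at 30/4, and filling with it alone uses cost 10×4=40. No mix of the others beats 10×30 = 300.

300 util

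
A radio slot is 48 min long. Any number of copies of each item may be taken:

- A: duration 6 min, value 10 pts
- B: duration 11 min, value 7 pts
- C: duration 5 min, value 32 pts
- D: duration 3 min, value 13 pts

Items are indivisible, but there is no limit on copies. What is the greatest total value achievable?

301 pts

Best value-per-unit is C at 32/5; filling with it alone gives 9×32 = 288.
Optimal mix: 9×C + 1×D → duration 48, value 301.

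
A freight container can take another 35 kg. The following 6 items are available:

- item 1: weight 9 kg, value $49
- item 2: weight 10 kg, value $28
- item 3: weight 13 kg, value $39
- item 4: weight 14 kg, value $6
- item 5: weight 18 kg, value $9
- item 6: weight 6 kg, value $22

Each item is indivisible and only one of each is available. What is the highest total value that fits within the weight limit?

Check high-value combinations within 35 kg:
- item 1+item 2+item 3: weight 9+10+13=32, value 49+28+39=116
- item 1+item 3+item 6: weight 9+13+6=28, value 49+39+22=110
- item 1+item 2+item 6: weight 9+10+6=25, value 49+28+22=99
Best: $116.

$116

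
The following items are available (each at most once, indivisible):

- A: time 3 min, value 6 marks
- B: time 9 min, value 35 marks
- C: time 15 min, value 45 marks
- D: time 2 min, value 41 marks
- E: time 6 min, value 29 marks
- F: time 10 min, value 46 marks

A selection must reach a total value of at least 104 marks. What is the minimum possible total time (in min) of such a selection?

17

Subsets with value ≥ 104, sorted by total time:
- B+D+E: time 17, value 105
- D+E+F: time 18, value 116
Minimum time: 17 min.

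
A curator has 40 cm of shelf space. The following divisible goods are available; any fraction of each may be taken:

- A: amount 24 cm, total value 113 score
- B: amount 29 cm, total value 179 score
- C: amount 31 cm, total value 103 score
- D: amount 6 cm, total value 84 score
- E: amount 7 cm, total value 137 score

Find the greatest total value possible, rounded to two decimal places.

387.66

Take in order of value per unit:
- E (137/7 per unit): all 7 → value 137, running total 137.00
- D (84/6 per unit): all 6 → value 84, running total 221.00
- B (179/29 per unit): 27 of 29 → value 27×179/29 = 166.6552, running total 387.66
Total 387.66.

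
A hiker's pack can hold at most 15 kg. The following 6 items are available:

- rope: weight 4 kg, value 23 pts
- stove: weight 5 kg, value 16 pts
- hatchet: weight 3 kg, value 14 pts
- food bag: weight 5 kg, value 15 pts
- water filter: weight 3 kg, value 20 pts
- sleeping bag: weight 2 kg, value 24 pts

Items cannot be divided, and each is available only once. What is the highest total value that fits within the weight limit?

Check high-value combinations within 15 kg:
- rope+stove+water filter+sleeping bag: weight 4+5+3+2=14, value 23+16+20+24=83
- rope+food bag+water filter+sleeping bag: weight 4+5+3+2=14, value 23+15+20+24=82
- rope+hatchet+water filter+sleeping bag: weight 4+3+3+2=12, value 23+14+20+24=81
- rope+stove+hatchet+sleeping bag: weight 4+5+3+2=14, value 23+16+14+24=77
Best: 83 pts.

83 pts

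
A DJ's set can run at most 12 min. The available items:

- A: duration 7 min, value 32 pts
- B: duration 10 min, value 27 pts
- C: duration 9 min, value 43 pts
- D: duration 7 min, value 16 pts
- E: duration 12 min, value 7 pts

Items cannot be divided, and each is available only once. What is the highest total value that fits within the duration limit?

43 pts

Check high-value combinations within 12 min:
- C: duration 9, value 43
- A: duration 7, value 32
- B: duration 10, value 27
- D: duration 7, value 16
Best: 43 pts.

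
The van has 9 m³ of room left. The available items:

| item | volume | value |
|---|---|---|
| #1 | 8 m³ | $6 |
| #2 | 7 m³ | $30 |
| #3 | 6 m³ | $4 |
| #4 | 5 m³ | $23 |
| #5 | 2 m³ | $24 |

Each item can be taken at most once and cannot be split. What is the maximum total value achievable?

Check high-value combinations within 9 m³:
- #2+#5: volume 7+2=9, value 30+24=54
- #4+#5: volume 5+2=7, value 23+24=47
- #2: volume 7, value 30
- #3+#5: volume 6+2=8, value 4+24=28
- #5: volume 2, value 24
Best: $54.

$54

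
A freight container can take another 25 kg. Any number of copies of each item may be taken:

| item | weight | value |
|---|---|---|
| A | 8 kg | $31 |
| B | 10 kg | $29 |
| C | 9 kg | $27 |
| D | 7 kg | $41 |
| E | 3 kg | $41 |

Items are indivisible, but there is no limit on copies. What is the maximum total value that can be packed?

$328

Best value-per-unit is E at 41/3, and filling with it alone uses weight 8×3=24. No mix of the others beats 8×41 = 328.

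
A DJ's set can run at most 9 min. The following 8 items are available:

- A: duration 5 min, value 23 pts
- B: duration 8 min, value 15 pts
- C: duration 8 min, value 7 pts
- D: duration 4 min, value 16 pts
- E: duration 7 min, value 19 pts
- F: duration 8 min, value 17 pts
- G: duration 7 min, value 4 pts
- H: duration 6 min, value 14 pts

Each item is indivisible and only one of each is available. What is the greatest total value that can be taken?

Check high-value combinations within 9 min:
- A+D: duration 5+4=9, value 23+16=39
- A: duration 5, value 23
- E: duration 7, value 19
- F: duration 8, value 17
- D: duration 4, value 16
Best: 39 pts.

39 pts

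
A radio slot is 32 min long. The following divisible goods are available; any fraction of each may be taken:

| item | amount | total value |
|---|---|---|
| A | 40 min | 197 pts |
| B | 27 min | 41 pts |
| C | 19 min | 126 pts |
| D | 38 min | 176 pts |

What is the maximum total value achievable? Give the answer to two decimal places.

190.03

Take in order of value per unit:
- C (126/19 per unit): all 19 → value 126, running total 126.00
- A (197/40 per unit): 13 of 40 → value 13×197/40 = 64.0250, running total 190.03
Total 190.03.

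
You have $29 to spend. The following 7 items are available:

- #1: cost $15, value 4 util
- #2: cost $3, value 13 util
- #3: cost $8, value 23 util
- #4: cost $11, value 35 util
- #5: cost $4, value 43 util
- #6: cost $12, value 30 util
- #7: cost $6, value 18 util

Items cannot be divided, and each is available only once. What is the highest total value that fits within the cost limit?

119 util

This is a 0/1 knapsack; check combinations near the capacity.
- #3+#4+#5+#7: cost 8+11+4+6=29, value 23+35+43+18=119
- #2+#3+#4+#5: cost 3+8+11+4=26, value 13+23+35+43=114
- #2+#4+#5+#7: cost 3+11+4+6=24, value 13+35+43+18=109
Best: 119 util.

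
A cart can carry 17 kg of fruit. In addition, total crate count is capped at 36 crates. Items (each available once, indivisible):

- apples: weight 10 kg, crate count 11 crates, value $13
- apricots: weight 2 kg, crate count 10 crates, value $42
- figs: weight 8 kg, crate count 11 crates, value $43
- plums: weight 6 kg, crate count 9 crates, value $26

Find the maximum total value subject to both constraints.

Feasible sets respecting both limits:
- apricots+figs+plums: weight 16, crate count 30, value 111
- apricots+figs: weight 10, crate count 21, value 85
- figs+plums: weight 14, crate count 20, value 69
Best: $111.

$111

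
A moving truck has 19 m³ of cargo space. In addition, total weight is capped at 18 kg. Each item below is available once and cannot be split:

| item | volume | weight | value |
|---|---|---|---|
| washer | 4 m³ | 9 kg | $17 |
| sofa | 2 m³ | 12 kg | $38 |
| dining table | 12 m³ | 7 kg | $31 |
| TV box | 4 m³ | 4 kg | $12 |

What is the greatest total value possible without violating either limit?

Feasible sets respecting both limits:
- sofa+TV box: volume 6, weight 16, value 50
- washer+dining table: volume 16, weight 16, value 48
- dining table+TV box: volume 16, weight 11, value 43
- sofa: volume 2, weight 12, value 38
Best: $50.

$50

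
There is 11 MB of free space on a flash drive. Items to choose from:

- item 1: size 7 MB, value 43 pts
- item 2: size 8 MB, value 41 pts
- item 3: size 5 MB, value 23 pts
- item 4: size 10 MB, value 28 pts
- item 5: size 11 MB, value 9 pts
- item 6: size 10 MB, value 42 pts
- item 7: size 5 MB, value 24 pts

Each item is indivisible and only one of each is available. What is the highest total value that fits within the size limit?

47 pts

Check high-value combinations within 11 MB:
- item 3+item 7: size 5+5=10, value 23+24=47
- item 1: size 7, value 43
- item 6: size 10, value 42
- item 2: size 8, value 41
- item 4: size 10, value 28
Best: 47 pts.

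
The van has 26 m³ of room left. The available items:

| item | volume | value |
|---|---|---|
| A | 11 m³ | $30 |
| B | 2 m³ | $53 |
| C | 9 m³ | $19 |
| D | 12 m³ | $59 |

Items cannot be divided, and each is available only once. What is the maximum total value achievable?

Check high-value combinations within 26 m³:
- A+B+D: volume 11+2+12=25, value 30+53+59=142
- B+C+D: volume 2+9+12=23, value 53+19+59=131
- B+D: volume 2+12=14, value 53+59=112
- A+B+C: volume 11+2+9=22, value 30+53+19=102
- A+D: volume 11+12=23, value 30+59=89
Best: $142.

$142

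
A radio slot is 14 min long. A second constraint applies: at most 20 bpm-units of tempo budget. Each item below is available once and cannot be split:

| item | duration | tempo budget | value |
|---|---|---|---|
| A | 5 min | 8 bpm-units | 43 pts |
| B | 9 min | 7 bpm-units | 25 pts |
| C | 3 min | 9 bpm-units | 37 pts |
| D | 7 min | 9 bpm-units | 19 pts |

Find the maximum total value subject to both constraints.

Feasible sets respecting both limits:
- A+C: duration 8, tempo budget 17, value 80
- A+B: duration 14, tempo budget 15, value 68
- B+C: duration 12, tempo budget 16, value 62
Best: 80 pts.

80 pts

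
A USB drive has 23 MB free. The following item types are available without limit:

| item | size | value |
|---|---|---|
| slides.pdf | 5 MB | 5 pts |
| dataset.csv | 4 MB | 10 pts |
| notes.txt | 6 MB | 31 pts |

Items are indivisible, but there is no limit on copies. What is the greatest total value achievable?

Best value-per-unit is notes.txt at 31/6; filling with it alone gives 3×31 = 93.
Optimal mix: 1×dataset.csv + 3×notes.txt → size 22, value 103.

103 pts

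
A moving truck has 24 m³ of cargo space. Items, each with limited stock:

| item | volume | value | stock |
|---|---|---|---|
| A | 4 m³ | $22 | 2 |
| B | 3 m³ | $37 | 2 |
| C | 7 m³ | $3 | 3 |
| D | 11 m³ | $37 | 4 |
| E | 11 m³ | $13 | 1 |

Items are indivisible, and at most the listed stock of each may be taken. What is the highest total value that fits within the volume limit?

Best selections within volume 24 and stock limits:
- 1×A + 2×B + 1×D: volume 21, value 133
- 2×A + 2×B + 1×C: volume 21, value 121
- 2×A + 2×B: volume 14, value 118
Best: $133.

$133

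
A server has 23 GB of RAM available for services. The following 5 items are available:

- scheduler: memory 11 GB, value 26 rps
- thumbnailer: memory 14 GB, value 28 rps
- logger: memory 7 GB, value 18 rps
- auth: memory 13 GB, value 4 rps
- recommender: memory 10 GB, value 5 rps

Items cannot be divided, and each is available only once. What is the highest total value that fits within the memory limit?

This is a 0/1 knapsack; check combinations near the capacity.
- thumbnailer+logger: memory 14+7=21, value 28+18=46
- scheduler+logger: memory 11+7=18, value 26+18=44
- scheduler+recommender: memory 11+10=21, value 26+5=31
Best: 46 rps.

46 rps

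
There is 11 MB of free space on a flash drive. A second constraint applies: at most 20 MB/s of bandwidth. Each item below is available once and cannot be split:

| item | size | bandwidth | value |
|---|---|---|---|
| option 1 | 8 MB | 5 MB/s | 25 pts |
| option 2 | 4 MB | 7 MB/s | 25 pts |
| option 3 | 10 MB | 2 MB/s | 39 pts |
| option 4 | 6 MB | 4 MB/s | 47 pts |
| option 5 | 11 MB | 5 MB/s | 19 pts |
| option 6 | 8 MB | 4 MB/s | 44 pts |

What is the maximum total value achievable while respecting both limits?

72 pts

Feasible sets respecting both limits:
- option 2+option 4: size 10, bandwidth 11, value 72
- option 4: size 6, bandwidth 4, value 47
- option 6: size 8, bandwidth 4, value 44
Best: 72 pts.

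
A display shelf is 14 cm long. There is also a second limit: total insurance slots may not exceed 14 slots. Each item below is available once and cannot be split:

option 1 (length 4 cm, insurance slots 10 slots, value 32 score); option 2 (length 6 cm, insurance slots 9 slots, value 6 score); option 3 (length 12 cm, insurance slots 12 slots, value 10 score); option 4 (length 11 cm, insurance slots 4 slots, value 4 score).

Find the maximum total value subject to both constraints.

Feasible sets respecting both limits:
- option 1: length 4, insurance slots 10, value 32
- option 3: length 12, insurance slots 12, value 10
- option 2: length 6, insurance slots 9, value 6
Best: 32 score.

32 score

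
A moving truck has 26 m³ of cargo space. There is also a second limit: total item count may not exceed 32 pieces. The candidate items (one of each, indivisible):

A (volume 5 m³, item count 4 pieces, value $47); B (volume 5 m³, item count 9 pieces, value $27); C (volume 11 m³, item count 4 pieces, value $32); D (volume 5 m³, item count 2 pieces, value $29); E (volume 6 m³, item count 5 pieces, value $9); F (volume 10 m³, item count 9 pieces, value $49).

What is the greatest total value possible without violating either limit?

$152

Feasible sets respecting both limits:
- A+B+D+F: volume 25, item count 24, value 152
- A+B+C+D: volume 26, item count 19, value 135
- A+D+E+F: volume 26, item count 20, value 134
- A+B+E+F: volume 26, item count 27, value 132
Best: $152.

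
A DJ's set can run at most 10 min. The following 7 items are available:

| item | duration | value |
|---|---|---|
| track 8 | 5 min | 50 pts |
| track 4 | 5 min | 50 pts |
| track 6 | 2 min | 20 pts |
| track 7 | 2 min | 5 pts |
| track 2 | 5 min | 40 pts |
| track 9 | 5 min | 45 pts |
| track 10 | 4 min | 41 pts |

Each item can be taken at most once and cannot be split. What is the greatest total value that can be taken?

100 pts

Check high-value combinations within 10 min:
- track 8+track 4: duration 5+5=10, value 50+50=100
- track 8+track 9: duration 5+5=10, value 50+45=95
- track 4+track 9: duration 5+5=10, value 50+45=95
- track 8+track 10: duration 5+4=9, value 50+41=91
- track 4+track 10: duration 5+4=9, value 50+41=91
Best: 100 pts.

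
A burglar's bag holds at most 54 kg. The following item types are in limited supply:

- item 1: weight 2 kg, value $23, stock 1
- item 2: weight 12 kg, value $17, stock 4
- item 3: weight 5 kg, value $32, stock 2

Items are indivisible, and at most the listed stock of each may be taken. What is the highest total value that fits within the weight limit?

Top feasible selections:
- 1×item 1 + 3×item 2 + 2×item 3: weight 48, value 138
- 1×item 1 + 2×item 2 + 2×item 3: weight 36, value 121
- 3×item 2 + 2×item 3: weight 46, value 115
Best: $138.

$138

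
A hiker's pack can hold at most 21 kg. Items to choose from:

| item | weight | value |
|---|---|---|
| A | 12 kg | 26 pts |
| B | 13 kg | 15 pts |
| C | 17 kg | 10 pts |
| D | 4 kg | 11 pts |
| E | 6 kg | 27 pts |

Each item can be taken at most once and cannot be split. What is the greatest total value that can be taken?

53 pts

Check high-value combinations within 21 kg:
- A+E: weight 12+6=18, value 26+27=53
- B+E: weight 13+6=19, value 15+27=42
- D+E: weight 4+6=10, value 11+27=38
- A+D: weight 12+4=16, value 26+11=37
- E: weight 6, value 27
Best: 53 pts.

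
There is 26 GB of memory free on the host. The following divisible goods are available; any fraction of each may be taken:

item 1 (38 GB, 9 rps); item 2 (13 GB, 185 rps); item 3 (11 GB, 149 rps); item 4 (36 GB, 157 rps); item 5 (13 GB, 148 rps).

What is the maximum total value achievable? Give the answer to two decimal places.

Take in order of value per unit:
- item 2 (185/13 per unit): all 13 → value 185, running total 185.00
- item 3 (149/11 per unit): all 11 → value 149, running total 334.00
- item 5 (148/13 per unit): 2 of 13 → value 2×148/13 = 22.7692, running total 356.77
Total 356.77.

356.77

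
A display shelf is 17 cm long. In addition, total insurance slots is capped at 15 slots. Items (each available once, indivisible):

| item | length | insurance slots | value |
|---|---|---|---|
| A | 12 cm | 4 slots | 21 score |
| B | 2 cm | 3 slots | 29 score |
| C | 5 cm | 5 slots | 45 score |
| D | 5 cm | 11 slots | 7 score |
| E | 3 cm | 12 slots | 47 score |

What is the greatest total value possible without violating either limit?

76 score

Feasible sets respecting both limits:
- B+E: length 5, insurance slots 15, value 76
- B+C: length 7, insurance slots 8, value 74
- A+C: length 17, insurance slots 9, value 66
Best: 76 score.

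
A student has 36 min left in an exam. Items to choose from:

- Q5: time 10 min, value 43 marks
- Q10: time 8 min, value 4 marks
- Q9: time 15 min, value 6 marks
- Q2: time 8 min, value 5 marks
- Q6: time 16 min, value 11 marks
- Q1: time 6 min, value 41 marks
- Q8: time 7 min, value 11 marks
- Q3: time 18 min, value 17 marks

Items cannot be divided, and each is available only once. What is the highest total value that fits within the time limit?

This is a 0/1 knapsack; check combinations near the capacity.
- Q5+Q1+Q3: time 10+6+18=34, value 43+41+17=101
- Q5+Q2+Q1+Q8: time 10+8+6+7=31, value 43+5+41+11=100
- Q5+Q10+Q1+Q8: time 10+8+6+7=31, value 43+4+41+11=99
- Q5+Q1+Q8: time 10+6+7=23, value 43+41+11=95
Best: 101 marks.

101 marks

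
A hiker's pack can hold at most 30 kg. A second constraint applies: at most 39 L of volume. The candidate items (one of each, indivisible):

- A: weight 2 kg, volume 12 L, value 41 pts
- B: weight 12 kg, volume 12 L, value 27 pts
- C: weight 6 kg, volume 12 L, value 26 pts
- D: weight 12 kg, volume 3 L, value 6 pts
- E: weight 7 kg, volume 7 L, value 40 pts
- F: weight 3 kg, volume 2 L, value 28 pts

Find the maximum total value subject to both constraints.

Feasible sets respecting both limits:
- A+C+D+E+F: weight 30, volume 36, value 141
- A+B+E+F: weight 24, volume 33, value 136
- A+C+E+F: weight 18, volume 33, value 135
- A+B+C+F: weight 23, volume 38, value 122
Best: 141 pts.

141 pts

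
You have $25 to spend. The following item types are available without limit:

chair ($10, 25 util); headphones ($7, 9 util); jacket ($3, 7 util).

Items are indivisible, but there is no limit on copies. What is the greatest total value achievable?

60 util

Best value-per-unit is chair at 25/10; filling with it alone gives 2×25 = 50.
Optimal mix: 1×chair + 5×jacket → cost 25, value 60.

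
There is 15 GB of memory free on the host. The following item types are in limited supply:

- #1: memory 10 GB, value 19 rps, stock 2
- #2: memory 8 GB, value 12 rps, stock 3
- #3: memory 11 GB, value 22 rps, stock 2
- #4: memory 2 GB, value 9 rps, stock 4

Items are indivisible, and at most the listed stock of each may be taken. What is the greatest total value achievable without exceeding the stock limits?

Best selections within memory 15 and stock limits:
- 1×#3 + 2×#4: memory 15, value 40
- 1×#2 + 3×#4: memory 14, value 39
- 1×#1 + 2×#4: memory 14, value 37
Best: 40 rps.

40 rps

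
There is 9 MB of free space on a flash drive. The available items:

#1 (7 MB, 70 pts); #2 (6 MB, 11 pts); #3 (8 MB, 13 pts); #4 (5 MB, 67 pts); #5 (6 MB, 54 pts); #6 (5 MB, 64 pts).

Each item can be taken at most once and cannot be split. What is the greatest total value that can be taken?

Check high-value combinations within 9 MB:
- #1: size 7, value 70
- #4: size 5, value 67
- #6: size 5, value 64
- #5: size 6, value 54
Best: 70 pts.

70 pts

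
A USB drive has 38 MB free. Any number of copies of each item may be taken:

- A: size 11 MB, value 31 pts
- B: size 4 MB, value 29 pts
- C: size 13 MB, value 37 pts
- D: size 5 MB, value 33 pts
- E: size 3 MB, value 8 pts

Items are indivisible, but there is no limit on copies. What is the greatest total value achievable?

Best value-per-unit is B at 29/4; filling with it alone gives 9×29 = 261.
Optimal mix: 7×B + 2×D → size 38, value 269.

269 pts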